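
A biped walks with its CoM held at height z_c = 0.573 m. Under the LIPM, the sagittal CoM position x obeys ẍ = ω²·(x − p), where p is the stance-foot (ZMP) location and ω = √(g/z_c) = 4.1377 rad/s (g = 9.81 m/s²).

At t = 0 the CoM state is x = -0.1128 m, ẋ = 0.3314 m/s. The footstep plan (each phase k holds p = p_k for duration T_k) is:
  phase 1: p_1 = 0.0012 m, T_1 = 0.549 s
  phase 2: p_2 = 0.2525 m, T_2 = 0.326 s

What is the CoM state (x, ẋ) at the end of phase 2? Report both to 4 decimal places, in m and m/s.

x = -0.9002, ẋ = -4.4780

phase 1: p=0.0012, T=0.549, ωT=2.271597, cosh=4.899011, sinh=4.795863; start (x,ẋ)=(-0.112800, 0.331400) → end (x,ẋ)=(-0.173173, -0.638666)
phase 2: p=0.2525, T=0.326, ωT=1.348890, cosh=2.056338, sinh=1.796809; start (x,ẋ)=(-0.173173, -0.638666) → end (x,ẋ)=(-0.900170, -4.478047)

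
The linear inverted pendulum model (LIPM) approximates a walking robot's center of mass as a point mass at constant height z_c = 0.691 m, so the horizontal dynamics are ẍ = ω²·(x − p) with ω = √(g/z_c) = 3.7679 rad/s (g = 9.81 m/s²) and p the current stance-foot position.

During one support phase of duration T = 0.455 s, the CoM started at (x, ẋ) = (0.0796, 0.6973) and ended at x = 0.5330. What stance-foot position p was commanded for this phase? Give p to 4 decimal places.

ωT = 3.7679·0.455 = 1.714395; cosh(ωT) = 2.866692, sinh(ωT) = 2.686620
x(T) = p + (x₀−p)·cosh(ωT) + (ẋ₀/ω)·sinh(ωT) ⇒ p·(1 − cosh) = x(T) − x₀·cosh − (ẋ₀/ω)·sinh
numerator   = 0.5330 − (0.0796)·2.866692 − (0.6973/3.7679)·2.686620 = -0.192383
denominator = 1 − 2.866692 = -1.866692
p = -0.192383 / -1.866692 = 0.1031

p = 0.1031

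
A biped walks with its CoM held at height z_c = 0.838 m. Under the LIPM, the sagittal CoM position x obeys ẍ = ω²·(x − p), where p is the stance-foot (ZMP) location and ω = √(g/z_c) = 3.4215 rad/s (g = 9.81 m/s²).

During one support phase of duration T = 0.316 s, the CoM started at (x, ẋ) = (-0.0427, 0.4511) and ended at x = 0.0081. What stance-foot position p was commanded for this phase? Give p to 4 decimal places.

p = 0.1456

ωT = 3.4215·0.316 = 1.081194; cosh(ωT) = 1.643694, sinh(ωT) = 1.304504
x(T) = p + (x₀−p)·cosh(ωT) + (ẋ₀/ω)·sinh(ωT) ⇒ p·(1 − cosh) = x(T) − x₀·cosh − (ẋ₀/ω)·sinh
numerator   = 0.0081 − (-0.0427)·1.643694 − (0.4511/3.4215)·1.304504 = -0.093704
denominator = 1 − 1.643694 = -0.643694
p = -0.093704 / -0.643694 = 0.1456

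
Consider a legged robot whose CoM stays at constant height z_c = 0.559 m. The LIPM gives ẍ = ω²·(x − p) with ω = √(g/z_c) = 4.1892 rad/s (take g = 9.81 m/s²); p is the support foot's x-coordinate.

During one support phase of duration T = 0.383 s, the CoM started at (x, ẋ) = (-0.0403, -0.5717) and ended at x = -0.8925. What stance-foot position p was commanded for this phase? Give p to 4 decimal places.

ωT = 4.1892·0.383 = 1.604464; cosh(ωT) = 2.588094, sinh(ωT) = 2.387096
x(T) = p + (x₀−p)·cosh(ωT) + (ẋ₀/ω)·sinh(ωT) ⇒ p·(1 − cosh) = x(T) − x₀·cosh − (ẋ₀/ω)·sinh
numerator   = -0.8925 − (-0.0403)·2.588094 − (-0.5717/4.1892)·2.387096 = -0.462433
denominator = 1 − 2.588094 = -1.588094
p = -0.462433 / -1.588094 = 0.2912

p = 0.2912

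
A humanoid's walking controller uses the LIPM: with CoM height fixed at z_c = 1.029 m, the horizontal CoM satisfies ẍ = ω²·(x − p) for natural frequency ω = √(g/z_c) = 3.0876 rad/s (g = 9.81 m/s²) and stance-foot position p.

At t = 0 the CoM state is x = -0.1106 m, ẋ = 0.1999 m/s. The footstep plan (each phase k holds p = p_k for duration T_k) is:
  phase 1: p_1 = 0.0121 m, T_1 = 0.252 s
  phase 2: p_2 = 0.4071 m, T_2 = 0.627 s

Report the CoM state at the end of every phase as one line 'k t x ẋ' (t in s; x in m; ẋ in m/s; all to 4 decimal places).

phase 1: p=0.0121, T=0.252, ωT=0.778075, cosh=1.318283, sinh=0.858994; start (x,ẋ)=(-0.110600, 0.199900) → end (x,ẋ)=(-0.094040, -0.061904)
phase 2: p=0.4071, T=0.627, ωT=1.935925, cosh=3.537372, sinh=3.393081; start (x,ẋ)=(-0.094040, -0.061904) → end (x,ẋ)=(-1.433646, -5.469155)

1 0.2520 -0.0940 -0.0619
2 0.8790 -1.4336 -5.4692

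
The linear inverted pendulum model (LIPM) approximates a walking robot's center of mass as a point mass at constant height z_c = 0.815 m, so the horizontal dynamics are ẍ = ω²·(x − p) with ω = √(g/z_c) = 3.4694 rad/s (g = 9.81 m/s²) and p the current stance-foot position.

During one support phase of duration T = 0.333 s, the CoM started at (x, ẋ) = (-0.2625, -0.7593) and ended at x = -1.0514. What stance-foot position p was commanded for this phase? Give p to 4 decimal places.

ωT = 3.4694·0.333 = 1.155310; cosh(ωT) = 1.744984, sinh(ωT) = 1.430024
x(T) = p + (x₀−p)·cosh(ωT) + (ẋ₀/ω)·sinh(ωT) ⇒ p·(1 − cosh) = x(T) − x₀·cosh − (ẋ₀/ω)·sinh
numerator   = -1.0514 − (-0.2625)·1.744984 − (-0.7593/3.4694)·1.430024 = -0.280372
denominator = 1 − 1.744984 = -0.744984
p = -0.280372 / -0.744984 = 0.3763

p = 0.3763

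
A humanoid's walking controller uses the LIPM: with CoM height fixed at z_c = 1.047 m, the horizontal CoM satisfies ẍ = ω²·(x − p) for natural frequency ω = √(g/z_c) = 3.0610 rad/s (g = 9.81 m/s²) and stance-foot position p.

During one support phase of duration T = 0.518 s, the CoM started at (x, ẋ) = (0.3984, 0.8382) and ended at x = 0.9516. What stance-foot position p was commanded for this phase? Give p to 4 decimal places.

ωT = 3.0610·0.518 = 1.585598; cosh(ωT) = 2.543518, sinh(ωT) = 2.338692
x(T) = p + (x₀−p)·cosh(ωT) + (ẋ₀/ω)·sinh(ωT) ⇒ p·(1 − cosh) = x(T) − x₀·cosh − (ẋ₀/ω)·sinh
numerator   = 0.9516 − (0.3984)·2.543518 − (0.8382/3.0610)·2.338692 = -0.702146
denominator = 1 − 2.543518 = -1.543518
p = -0.702146 / -1.543518 = 0.4549

p = 0.4549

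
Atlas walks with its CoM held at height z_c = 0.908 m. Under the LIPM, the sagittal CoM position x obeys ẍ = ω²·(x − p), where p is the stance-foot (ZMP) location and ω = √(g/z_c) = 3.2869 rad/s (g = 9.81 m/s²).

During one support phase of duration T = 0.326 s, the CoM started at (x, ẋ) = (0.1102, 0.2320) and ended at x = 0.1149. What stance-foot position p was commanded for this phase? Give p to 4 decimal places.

ωT = 3.2869·0.326 = 1.071529; cosh(ωT) = 1.631163, sinh(ωT) = 1.288679
x(T) = p + (x₀−p)·cosh(ωT) + (ẋ₀/ω)·sinh(ωT) ⇒ p·(1 − cosh) = x(T) − x₀·cosh − (ẋ₀/ω)·sinh
numerator   = 0.1149 − (0.1102)·1.631163 − (0.2320/3.2869)·1.288679 = -0.155813
denominator = 1 − 1.631163 = -0.631163
p = -0.155813 / -0.631163 = 0.2469

p = 0.2469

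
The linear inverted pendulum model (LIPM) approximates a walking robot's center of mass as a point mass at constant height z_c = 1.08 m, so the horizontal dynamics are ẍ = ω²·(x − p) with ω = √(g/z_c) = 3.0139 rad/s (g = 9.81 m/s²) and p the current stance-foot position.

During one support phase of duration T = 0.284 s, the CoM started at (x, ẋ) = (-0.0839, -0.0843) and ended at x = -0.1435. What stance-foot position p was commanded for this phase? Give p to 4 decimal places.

ωT = 3.0139·0.284 = 0.855948; cosh(ωT) = 1.389242, sinh(ωT) = 0.964362
x(T) = p + (x₀−p)·cosh(ωT) + (ẋ₀/ω)·sinh(ωT) ⇒ p·(1 − cosh) = x(T) − x₀·cosh − (ẋ₀/ω)·sinh
numerator   = -0.1435 − (-0.0839)·1.389242 − (-0.0843/3.0139)·0.964362 = 0.000031
denominator = 1 − 1.389242 = -0.389242
p = 0.000031 / -0.389242 = -0.0001

p = -0.0001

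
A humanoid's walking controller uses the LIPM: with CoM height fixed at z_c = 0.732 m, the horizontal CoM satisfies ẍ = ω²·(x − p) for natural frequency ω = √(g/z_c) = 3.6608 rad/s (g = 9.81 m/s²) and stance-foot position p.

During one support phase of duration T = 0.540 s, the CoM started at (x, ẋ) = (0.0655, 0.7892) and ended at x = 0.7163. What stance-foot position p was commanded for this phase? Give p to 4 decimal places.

p = 0.1075

ωT = 3.6608·0.540 = 1.976832; cosh(ωT) = 3.679171, sinh(ωT) = 3.540663
x(T) = p + (x₀−p)·cosh(ωT) + (ẋ₀/ω)·sinh(ωT) ⇒ p·(1 − cosh) = x(T) − x₀·cosh − (ẋ₀/ω)·sinh
numerator   = 0.7163 − (0.0655)·3.679171 − (0.7892/3.6608)·3.540663 = -0.287987
denominator = 1 − 3.679171 = -2.679171
p = -0.287987 / -2.679171 = 0.1075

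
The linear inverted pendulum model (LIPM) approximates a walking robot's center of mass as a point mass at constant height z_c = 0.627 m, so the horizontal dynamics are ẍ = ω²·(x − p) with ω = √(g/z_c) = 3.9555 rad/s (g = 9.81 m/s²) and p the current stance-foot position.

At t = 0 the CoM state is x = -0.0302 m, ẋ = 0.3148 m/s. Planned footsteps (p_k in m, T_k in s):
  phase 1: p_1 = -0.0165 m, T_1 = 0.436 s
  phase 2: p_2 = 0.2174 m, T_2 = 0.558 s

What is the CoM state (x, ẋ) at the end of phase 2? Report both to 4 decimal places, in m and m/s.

x = 0.8205, ẋ = 2.4947

phase 1: p=-0.0165, T=0.436, ωT=1.724598, cosh=2.894255, sinh=2.716010; start (x,ẋ)=(-0.030200, 0.314800) → end (x,ẋ)=(0.160003, 0.763930)
phase 2: p=0.2174, T=0.558, ωT=2.207169, cosh=4.599979, sinh=4.489967; start (x,ẋ)=(0.160003, 0.763930) → end (x,ẋ)=(0.820529, 2.494695)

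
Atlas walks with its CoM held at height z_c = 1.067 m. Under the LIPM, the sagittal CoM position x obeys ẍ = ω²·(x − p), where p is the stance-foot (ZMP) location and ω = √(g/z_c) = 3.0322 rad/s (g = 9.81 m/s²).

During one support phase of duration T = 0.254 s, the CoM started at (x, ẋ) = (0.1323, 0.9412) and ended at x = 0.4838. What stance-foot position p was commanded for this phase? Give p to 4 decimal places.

p = -0.1505

ωT = 3.0322·0.254 = 0.770179; cosh(ωT) = 1.311541, sinh(ωT) = 0.848611
x(T) = p + (x₀−p)·cosh(ωT) + (ẋ₀/ω)·sinh(ωT) ⇒ p·(1 − cosh) = x(T) − x₀·cosh − (ẋ₀/ω)·sinh
numerator   = 0.4838 − (0.1323)·1.311541 − (0.9412/3.0322)·0.848611 = 0.046873
denominator = 1 − 1.311541 = -0.311541
p = 0.046873 / -0.311541 = -0.1505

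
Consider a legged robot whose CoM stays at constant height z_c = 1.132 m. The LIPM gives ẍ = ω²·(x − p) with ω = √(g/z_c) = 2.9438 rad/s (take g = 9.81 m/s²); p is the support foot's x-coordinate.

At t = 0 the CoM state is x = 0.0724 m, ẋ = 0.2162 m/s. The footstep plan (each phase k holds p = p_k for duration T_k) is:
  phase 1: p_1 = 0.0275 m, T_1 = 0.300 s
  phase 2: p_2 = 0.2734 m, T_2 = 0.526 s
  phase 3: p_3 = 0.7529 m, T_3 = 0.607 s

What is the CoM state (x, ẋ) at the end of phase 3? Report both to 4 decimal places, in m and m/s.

x = -0.1573, ẋ = -2.4159

phase 1: p=0.0275, T=0.300, ωT=0.883140, cosh=1.415982, sinh=1.002500; start (x,ẋ)=(0.072400, 0.216200) → end (x,ẋ)=(0.164704, 0.438642)
phase 2: p=0.2734, T=0.526, ωT=1.548439, cosh=2.458350, sinh=2.245770; start (x,ẋ)=(0.164704, 0.438642) → end (x,ẋ)=(0.340818, 0.359734)
phase 3: p=0.7529, T=0.607, ωT=1.786887, cosh=3.069157, sinh=2.901677; start (x,ẋ)=(0.340818, 0.359734) → end (x,ẋ)=(-0.157256, -2.415901)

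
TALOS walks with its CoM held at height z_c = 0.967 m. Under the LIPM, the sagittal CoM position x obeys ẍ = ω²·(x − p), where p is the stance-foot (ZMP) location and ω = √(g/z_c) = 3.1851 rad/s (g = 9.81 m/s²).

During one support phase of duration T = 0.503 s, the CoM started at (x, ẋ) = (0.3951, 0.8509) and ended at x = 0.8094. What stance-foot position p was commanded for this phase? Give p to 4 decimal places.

p = 0.5353

ωT = 3.1851·0.503 = 1.602105; cosh(ωT) = 2.582471, sinh(ωT) = 2.381000
x(T) = p + (x₀−p)·cosh(ωT) + (ẋ₀/ω)·sinh(ωT) ⇒ p·(1 − cosh) = x(T) − x₀·cosh − (ẋ₀/ω)·sinh
numerator   = 0.8094 − (0.3951)·2.582471 − (0.8509/3.1851)·2.381000 = -0.847019
denominator = 1 − 2.582471 = -1.582471
p = -0.847019 / -1.582471 = 0.5353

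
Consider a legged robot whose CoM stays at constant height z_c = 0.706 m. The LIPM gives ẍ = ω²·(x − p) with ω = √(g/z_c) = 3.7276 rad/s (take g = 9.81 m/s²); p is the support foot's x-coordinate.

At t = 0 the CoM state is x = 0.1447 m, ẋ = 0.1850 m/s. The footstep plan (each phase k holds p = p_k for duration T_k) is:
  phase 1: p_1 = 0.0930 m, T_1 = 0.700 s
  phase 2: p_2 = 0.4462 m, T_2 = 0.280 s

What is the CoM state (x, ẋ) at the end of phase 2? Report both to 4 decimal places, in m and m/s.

x = 1.8378, ẋ = 5.6507

phase 1: p=0.0930, T=0.700, ωT=2.609320, cosh=6.831696, sinh=6.758111; start (x,ẋ)=(0.144700, 0.185000) → end (x,ẋ)=(0.781602, 2.566266)
phase 2: p=0.4462, T=0.280, ωT=1.043728, cosh=1.595962, sinh=1.243822; start (x,ẋ)=(0.781602, 2.566266) → end (x,ẋ)=(1.837799, 5.650746)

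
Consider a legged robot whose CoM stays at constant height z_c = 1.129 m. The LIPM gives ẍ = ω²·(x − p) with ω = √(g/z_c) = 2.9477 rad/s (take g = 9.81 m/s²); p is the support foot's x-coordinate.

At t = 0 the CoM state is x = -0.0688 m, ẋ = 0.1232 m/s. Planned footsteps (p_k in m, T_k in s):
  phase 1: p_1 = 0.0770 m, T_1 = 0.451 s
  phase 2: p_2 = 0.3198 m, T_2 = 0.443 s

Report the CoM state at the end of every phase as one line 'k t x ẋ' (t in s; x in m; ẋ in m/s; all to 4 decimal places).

phase 1: p=0.0770, T=0.451, ωT=1.329413, cosh=2.021728, sinh=1.757095; start (x,ẋ)=(-0.068800, 0.123200) → end (x,ẋ)=(-0.144330, -0.506078)
phase 2: p=0.3198, T=0.443, ωT=1.305831, cosh=1.980851, sinh=1.709904; start (x,ẋ)=(-0.144330, -0.506078) → end (x,ẋ)=(-0.893138, -3.341811)

1 0.4510 -0.1443 -0.5061
2 0.8940 -0.8931 -3.3418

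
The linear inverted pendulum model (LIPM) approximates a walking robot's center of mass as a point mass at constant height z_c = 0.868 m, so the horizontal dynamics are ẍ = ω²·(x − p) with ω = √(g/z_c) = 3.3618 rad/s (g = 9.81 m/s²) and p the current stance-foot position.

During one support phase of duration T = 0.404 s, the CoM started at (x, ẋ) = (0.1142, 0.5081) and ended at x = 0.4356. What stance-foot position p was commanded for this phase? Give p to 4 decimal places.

ωT = 3.3618·0.404 = 1.358167; cosh(ωT) = 2.073095, sinh(ωT) = 1.815964
x(T) = p + (x₀−p)·cosh(ωT) + (ẋ₀/ω)·sinh(ωT) ⇒ p·(1 − cosh) = x(T) − x₀·cosh − (ẋ₀/ω)·sinh
numerator   = 0.4356 − (0.1142)·2.073095 − (0.5081/3.3618)·1.815964 = -0.075611
denominator = 1 − 2.073095 = -1.073095
p = -0.075611 / -1.073095 = 0.0705

p = 0.0705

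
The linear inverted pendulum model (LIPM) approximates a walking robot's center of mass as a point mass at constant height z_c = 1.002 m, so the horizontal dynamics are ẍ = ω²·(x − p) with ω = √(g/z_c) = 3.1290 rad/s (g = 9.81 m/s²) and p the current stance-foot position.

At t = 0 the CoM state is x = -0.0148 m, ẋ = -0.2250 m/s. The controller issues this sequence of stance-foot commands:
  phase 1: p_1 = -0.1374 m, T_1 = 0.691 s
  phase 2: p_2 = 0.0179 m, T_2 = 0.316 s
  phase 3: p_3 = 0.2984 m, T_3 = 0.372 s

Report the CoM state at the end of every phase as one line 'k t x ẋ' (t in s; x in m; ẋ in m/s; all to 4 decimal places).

1 0.6910 0.0940 0.6541
2 1.0070 0.3765 1.2767
3 1.3790 1.0253 2.5968

phase 1: p=-0.1374, T=0.691, ωT=2.162139, cosh=4.402392, sinh=4.287313; start (x,ẋ)=(-0.014800, -0.225000) → end (x,ẋ)=(0.094041, 0.654141)
phase 2: p=0.0179, T=0.316, ωT=0.988764, cosh=1.529973, sinh=1.157937; start (x,ẋ)=(0.094041, 0.654141) → end (x,ẋ)=(0.376470, 1.276693)
phase 3: p=0.2984, T=0.372, ωT=1.163988, cosh=1.757459, sinh=1.445221; start (x,ẋ)=(0.376470, 1.276693) → end (x,ẋ)=(1.025282, 2.596774)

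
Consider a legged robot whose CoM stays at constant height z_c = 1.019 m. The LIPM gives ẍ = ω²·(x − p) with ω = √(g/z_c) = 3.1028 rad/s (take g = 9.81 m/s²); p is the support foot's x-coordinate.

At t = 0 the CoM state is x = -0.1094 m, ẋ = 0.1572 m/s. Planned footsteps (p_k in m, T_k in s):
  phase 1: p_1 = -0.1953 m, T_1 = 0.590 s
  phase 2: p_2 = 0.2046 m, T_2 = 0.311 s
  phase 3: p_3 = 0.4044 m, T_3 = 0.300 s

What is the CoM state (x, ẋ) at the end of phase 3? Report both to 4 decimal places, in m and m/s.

x = 1.5866, ẋ = 4.0963

phase 1: p=-0.1953, T=0.590, ωT=1.830652, cosh=3.199131, sinh=3.038822; start (x,ẋ)=(-0.109400, 0.157200) → end (x,ẋ)=(0.233464, 1.312842)
phase 2: p=0.2046, T=0.311, ωT=0.964971, cosh=1.502853, sinh=1.121858; start (x,ẋ)=(0.233464, 1.312842) → end (x,ẋ)=(0.722654, 2.073481)
phase 3: p=0.4044, T=0.300, ωT=0.930840, cosh=1.465431, sinh=1.071208; start (x,ẋ)=(0.722654, 2.073481) → end (x,ẋ)=(1.586626, 4.096337)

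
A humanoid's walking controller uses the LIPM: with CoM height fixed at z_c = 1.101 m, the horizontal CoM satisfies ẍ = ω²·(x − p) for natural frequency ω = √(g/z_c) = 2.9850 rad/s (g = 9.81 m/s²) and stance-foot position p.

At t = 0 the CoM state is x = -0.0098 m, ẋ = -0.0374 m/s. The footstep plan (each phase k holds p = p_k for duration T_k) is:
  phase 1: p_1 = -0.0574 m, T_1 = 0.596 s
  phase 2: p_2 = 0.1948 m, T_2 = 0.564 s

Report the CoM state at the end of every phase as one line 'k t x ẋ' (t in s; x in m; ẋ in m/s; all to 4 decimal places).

phase 1: p=-0.0574, T=0.596, ωT=1.779060, cosh=3.046541, sinh=2.877744; start (x,ẋ)=(-0.009800, -0.037400) → end (x,ẋ)=(0.051559, 0.294947)
phase 2: p=0.1948, T=0.564, ωT=1.683540, cosh=2.785150, sinh=2.599434; start (x,ẋ)=(0.051559, 0.294947) → end (x,ẋ)=(0.052702, -0.289980)

1 0.5960 0.0516 0.2949
2 1.1600 0.0527 -0.2900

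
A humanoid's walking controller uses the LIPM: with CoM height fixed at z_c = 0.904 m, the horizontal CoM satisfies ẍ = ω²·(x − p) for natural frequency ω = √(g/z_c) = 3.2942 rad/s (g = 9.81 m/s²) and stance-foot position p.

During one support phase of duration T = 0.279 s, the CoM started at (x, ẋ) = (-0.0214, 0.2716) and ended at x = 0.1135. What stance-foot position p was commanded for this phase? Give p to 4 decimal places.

ωT = 3.2942·0.279 = 0.919082; cosh(ωT) = 1.452936, sinh(ωT) = 1.054051
x(T) = p + (x₀−p)·cosh(ωT) + (ẋ₀/ω)·sinh(ωT) ⇒ p·(1 − cosh) = x(T) − x₀·cosh − (ẋ₀/ω)·sinh
numerator   = 0.1135 − (-0.0214)·1.452936 − (0.2716/3.2942)·1.054051 = 0.057688
denominator = 1 − 1.452936 = -0.452936
p = 0.057688 / -0.452936 = -0.1274

p = -0.1274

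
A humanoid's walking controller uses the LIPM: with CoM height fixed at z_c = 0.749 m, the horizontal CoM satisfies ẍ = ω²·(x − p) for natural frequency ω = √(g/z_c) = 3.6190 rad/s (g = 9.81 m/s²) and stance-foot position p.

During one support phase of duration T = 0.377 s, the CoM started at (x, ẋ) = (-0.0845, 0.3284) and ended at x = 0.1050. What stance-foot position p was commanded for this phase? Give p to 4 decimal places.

p = -0.1062

ωT = 3.6190·0.377 = 1.364363; cosh(ωT) = 2.084386, sinh(ωT) = 1.828843
x(T) = p + (x₀−p)·cosh(ωT) + (ẋ₀/ω)·sinh(ωT) ⇒ p·(1 − cosh) = x(T) − x₀·cosh − (ẋ₀/ω)·sinh
numerator   = 0.1050 − (-0.0845)·2.084386 − (0.3284/3.6190)·1.828843 = 0.115175
denominator = 1 − 2.084386 = -1.084386
p = 0.115175 / -1.084386 = -0.1062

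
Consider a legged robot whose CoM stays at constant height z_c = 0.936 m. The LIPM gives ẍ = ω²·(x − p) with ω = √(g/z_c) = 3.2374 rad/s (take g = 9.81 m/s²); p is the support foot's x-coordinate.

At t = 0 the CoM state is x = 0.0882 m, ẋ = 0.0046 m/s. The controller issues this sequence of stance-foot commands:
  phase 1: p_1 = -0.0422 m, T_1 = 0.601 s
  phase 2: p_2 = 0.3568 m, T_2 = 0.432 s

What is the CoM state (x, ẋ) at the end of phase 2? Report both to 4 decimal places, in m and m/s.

phase 1: p=-0.0422, T=0.601, ωT=1.945677, cosh=3.570631, sinh=3.427740; start (x,ẋ)=(0.088200, 0.004600) → end (x,ẋ)=(0.428281, 1.463469)
phase 2: p=0.3568, T=0.432, ωT=1.398557, cosh=2.148152, sinh=1.901199; start (x,ẋ)=(0.428281, 1.463469) → end (x,ẋ)=(1.369790, 3.583715)

x = 1.3698, ẋ = 3.5837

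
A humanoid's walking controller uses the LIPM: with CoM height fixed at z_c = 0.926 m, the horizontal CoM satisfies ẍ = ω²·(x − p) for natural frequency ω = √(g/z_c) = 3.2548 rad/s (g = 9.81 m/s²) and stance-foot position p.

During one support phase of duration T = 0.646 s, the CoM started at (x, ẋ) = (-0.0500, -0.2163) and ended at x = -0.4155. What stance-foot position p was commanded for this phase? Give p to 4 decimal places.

ωT = 3.2548·0.646 = 2.102601; cosh(ωT) = 4.154787, sinh(ωT) = 4.032649
x(T) = p + (x₀−p)·cosh(ωT) + (ẋ₀/ω)·sinh(ωT) ⇒ p·(1 − cosh) = x(T) − x₀·cosh − (ẋ₀/ω)·sinh
numerator   = -0.4155 − (-0.0500)·4.154787 − (-0.2163/3.2548)·4.032649 = 0.060232
denominator = 1 − 4.154787 = -3.154787
p = 0.060232 / -3.154787 = -0.0191

p = -0.0191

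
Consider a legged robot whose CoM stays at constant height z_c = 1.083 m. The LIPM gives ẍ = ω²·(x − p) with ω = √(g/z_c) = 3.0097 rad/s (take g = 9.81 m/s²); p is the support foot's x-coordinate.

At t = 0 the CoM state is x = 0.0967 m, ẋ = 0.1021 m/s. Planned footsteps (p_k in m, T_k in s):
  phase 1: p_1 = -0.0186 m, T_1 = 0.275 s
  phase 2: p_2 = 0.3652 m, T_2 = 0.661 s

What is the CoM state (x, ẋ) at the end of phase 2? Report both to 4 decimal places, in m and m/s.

phase 1: p=-0.0186, T=0.275, ωT=0.827668, cosh=1.362522, sinh=0.925454; start (x,ẋ)=(0.096700, 0.102100) → end (x,ẋ)=(0.169894, 0.460263)
phase 2: p=0.3652, T=0.661, ωT=1.989412, cosh=3.724004, sinh=3.587228; start (x,ẋ)=(0.169894, 0.460263) → end (x,ẋ)=(0.186460, -0.394601)

x = 0.1865, ẋ = -0.3946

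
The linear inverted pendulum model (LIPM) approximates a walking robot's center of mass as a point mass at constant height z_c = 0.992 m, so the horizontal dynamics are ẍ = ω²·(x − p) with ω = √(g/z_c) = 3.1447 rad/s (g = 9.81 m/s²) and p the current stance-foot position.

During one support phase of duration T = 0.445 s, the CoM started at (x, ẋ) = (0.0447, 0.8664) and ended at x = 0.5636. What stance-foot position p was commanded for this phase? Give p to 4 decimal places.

ωT = 3.1447·0.445 = 1.399391; cosh(ωT) = 2.149740, sinh(ωT) = 1.902993
x(T) = p + (x₀−p)·cosh(ωT) + (ẋ₀/ω)·sinh(ωT) ⇒ p·(1 − cosh) = x(T) − x₀·cosh − (ẋ₀/ω)·sinh
numerator   = 0.5636 − (0.0447)·2.149740 − (0.8664/3.1447)·1.902993 = -0.056789
denominator = 1 − 2.149740 = -1.149740
p = -0.056789 / -1.149740 = 0.0494

p = 0.0494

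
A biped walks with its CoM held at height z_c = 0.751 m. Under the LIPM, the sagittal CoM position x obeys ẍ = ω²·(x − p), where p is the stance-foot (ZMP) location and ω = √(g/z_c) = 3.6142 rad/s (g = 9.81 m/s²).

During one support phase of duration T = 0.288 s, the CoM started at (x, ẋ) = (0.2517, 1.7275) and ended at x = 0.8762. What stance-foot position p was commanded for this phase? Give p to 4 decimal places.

ωT = 3.6142·0.288 = 1.040890; cosh(ωT) = 1.592438, sinh(ωT) = 1.239297
x(T) = p + (x₀−p)·cosh(ωT) + (ẋ₀/ω)·sinh(ωT) ⇒ p·(1 − cosh) = x(T) − x₀·cosh − (ẋ₀/ω)·sinh
numerator   = 0.8762 − (0.2517)·1.592438 − (1.7275/3.6142)·1.239297 = -0.116971
denominator = 1 − 1.592438 = -0.592438
p = -0.116971 / -0.592438 = 0.1974

p = 0.1974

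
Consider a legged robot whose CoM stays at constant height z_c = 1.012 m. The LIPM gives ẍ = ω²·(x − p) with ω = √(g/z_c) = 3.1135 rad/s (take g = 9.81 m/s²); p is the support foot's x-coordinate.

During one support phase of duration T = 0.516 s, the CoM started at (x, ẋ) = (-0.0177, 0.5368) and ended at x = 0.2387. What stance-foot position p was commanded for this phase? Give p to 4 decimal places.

ωT = 3.1135·0.516 = 1.606566; cosh(ωT) = 2.593118, sinh(ωT) = 2.392543
x(T) = p + (x₀−p)·cosh(ωT) + (ẋ₀/ω)·sinh(ωT) ⇒ p·(1 − cosh) = x(T) − x₀·cosh − (ẋ₀/ω)·sinh
numerator   = 0.2387 − (-0.0177)·2.593118 − (0.5368/3.1135)·2.392543 = -0.127901
denominator = 1 − 2.593118 = -1.593118
p = -0.127901 / -1.593118 = 0.0803

p = 0.0803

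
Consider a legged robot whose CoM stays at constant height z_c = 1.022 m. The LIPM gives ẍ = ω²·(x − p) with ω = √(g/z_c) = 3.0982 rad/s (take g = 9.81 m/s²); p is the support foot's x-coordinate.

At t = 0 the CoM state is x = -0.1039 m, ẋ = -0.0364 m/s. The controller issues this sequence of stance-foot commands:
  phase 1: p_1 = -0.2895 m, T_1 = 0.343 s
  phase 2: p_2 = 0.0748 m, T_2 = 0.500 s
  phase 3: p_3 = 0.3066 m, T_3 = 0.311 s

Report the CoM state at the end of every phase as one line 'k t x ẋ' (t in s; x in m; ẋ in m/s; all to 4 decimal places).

1 0.3430 -0.0038 0.6738
2 0.8430 0.3701 1.1099
3 1.1540 0.8031 1.8867

phase 1: p=-0.2895, T=0.343, ωT=1.062683, cosh=1.619826, sinh=1.274298; start (x,ẋ)=(-0.103900, -0.036400) → end (x,ẋ)=(-0.003832, 0.673793)
phase 2: p=0.0748, T=0.500, ωT=1.549100, cosh=2.459835, sinh=2.247396; start (x,ẋ)=(-0.003832, 0.673793) → end (x,ẋ)=(0.370140, 1.109916)
phase 3: p=0.3066, T=0.311, ωT=0.963540, cosh=1.501249, sinh=1.119710; start (x,ẋ)=(0.370140, 1.109916) → end (x,ẋ)=(0.803120, 1.886687)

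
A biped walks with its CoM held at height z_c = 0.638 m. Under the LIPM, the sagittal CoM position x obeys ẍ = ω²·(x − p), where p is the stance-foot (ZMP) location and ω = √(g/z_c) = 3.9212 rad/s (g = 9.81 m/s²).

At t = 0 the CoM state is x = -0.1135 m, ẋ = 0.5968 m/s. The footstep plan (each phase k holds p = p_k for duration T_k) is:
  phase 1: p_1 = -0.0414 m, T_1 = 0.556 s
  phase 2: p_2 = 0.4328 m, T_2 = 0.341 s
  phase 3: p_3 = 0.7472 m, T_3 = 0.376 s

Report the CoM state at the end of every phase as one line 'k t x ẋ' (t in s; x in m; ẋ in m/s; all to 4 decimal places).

phase 1: p=-0.0414, T=0.556, ωT=2.180187, cosh=4.480491, sinh=4.367471; start (x,ẋ)=(-0.113500, 0.596800) → end (x,ẋ)=(0.300278, 1.439192)
phase 2: p=0.4328, T=0.341, ωT=1.337129, cosh=2.035347, sinh=1.772749; start (x,ẋ)=(0.300278, 1.439192) → end (x,ẋ)=(0.813722, 2.008057)
phase 3: p=0.7472, T=0.376, ωT=1.474371, cosh=2.298605, sinh=2.069683; start (x,ẋ)=(0.813722, 2.008057) → end (x,ẋ)=(1.959997, 5.155596)

1 0.5560 0.3003 1.4392
2 0.8970 0.8137 2.0081
3 1.2730 1.9600 5.1556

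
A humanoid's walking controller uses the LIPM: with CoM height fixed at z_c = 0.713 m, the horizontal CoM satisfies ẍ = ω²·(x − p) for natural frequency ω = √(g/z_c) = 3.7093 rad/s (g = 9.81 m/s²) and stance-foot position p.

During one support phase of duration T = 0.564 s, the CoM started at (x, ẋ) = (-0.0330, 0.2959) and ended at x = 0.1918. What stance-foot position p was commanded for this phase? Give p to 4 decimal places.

p = -0.0030

ωT = 3.7093·0.564 = 2.092045; cosh(ωT) = 4.112451, sinh(ωT) = 3.989016
x(T) = p + (x₀−p)·cosh(ωT) + (ẋ₀/ω)·sinh(ωT) ⇒ p·(1 − cosh) = x(T) − x₀·cosh − (ẋ₀/ω)·sinh
numerator   = 0.1918 − (-0.0330)·4.112451 − (0.2959/3.7093)·3.989016 = 0.009297
denominator = 1 − 4.112451 = -3.112451
p = 0.009297 / -3.112451 = -0.0030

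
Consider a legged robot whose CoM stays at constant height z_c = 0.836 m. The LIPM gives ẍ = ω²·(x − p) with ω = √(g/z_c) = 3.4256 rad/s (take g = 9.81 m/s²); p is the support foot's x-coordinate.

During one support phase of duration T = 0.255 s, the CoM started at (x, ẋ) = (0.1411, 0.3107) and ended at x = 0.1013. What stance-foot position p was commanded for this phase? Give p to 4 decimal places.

p = 0.4597

ωT = 3.4256·0.255 = 0.873528; cosh(ωT) = 1.406411, sinh(ωT) = 0.988935
x(T) = p + (x₀−p)·cosh(ωT) + (ẋ₀/ω)·sinh(ωT) ⇒ p·(1 − cosh) = x(T) − x₀·cosh − (ẋ₀/ω)·sinh
numerator   = 0.1013 − (0.1411)·1.406411 − (0.3107/3.4256)·0.988935 = -0.186841
denominator = 1 − 1.406411 = -0.406411
p = -0.186841 / -0.406411 = 0.4597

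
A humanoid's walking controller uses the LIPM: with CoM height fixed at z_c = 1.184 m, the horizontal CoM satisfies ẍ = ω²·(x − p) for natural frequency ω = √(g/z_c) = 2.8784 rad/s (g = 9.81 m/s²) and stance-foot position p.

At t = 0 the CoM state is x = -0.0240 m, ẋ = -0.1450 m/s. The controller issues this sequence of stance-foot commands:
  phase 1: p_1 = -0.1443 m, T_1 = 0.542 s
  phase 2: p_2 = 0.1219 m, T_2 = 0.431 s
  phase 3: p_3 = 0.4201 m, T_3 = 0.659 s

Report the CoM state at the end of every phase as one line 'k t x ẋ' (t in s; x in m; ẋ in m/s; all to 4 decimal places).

phase 1: p=-0.1443, T=0.542, ωT=1.560093, cosh=2.484690, sinh=2.274573; start (x,ẋ)=(-0.024000, -0.145000) → end (x,ẋ)=(0.040026, 0.427340)
phase 2: p=0.1219, T=0.431, ωT=1.240590, cosh=1.873434, sinh=1.584220; start (x,ẋ)=(0.040026, 0.427340) → end (x,ẋ)=(0.203715, 0.427246)
phase 3: p=0.4201, T=0.659, ωT=1.896866, cosh=3.407505, sinh=3.257466; start (x,ẋ)=(0.203715, 0.427246) → end (x,ẋ)=(0.166279, -0.573046)

1 0.5420 0.0400 0.4273
2 0.9730 0.2037 0.4272
3 1.6320 0.1663 -0.5730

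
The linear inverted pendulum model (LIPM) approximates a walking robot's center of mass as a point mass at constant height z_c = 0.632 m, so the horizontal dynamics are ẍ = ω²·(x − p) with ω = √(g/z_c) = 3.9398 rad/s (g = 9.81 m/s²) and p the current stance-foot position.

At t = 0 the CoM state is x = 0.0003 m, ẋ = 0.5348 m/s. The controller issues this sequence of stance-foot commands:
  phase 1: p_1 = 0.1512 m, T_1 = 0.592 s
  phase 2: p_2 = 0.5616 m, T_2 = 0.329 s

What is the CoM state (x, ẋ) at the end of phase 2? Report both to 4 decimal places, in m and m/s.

phase 1: p=0.1512, T=0.592, ωT=2.332362, cosh=5.199654, sinh=5.102588; start (x,ẋ)=(0.000300, 0.534800) → end (x,ẋ)=(0.059212, -0.252794)
phase 2: p=0.5616, T=0.329, ωT=1.296194, cosh=1.964465, sinh=1.690894; start (x,ẋ)=(0.059212, -0.252794) → end (x,ẋ)=(-0.533818, -3.843403)

x = -0.5338, ẋ = -3.8434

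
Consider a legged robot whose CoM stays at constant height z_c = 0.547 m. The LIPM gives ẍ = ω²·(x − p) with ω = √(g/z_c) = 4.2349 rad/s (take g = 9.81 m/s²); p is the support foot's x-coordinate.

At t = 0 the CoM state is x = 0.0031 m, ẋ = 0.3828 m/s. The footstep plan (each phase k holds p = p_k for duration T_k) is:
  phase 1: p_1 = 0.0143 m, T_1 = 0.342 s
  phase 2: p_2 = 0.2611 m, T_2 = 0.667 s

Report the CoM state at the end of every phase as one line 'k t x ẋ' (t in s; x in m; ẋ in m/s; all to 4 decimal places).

1 0.3420 0.1709 0.7642
2 1.0090 1.0136 3.2548

phase 1: p=0.0143, T=0.342, ωT=1.448336, cosh=2.245493, sinh=2.010532; start (x,ẋ)=(0.003100, 0.382800) → end (x,ẋ)=(0.170886, 0.764214)
phase 2: p=0.2611, T=0.667, ωT=2.824678, cosh=8.457425, sinh=8.398097; start (x,ẋ)=(0.170886, 0.764214) → end (x,ẋ)=(1.013610, 3.254809)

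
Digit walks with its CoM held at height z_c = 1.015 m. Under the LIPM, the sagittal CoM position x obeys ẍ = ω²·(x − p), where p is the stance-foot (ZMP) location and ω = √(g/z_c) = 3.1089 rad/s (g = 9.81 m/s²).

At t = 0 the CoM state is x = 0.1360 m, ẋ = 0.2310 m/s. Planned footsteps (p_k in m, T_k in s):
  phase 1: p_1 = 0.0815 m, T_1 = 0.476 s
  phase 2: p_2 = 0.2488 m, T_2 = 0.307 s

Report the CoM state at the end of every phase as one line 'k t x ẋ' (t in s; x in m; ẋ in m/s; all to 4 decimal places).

phase 1: p=0.0815, T=0.476, ωT=1.479836, cosh=2.309951, sinh=2.082276; start (x,ẋ)=(0.136000, 0.231000) → end (x,ẋ)=(0.362111, 0.886409)
phase 2: p=0.2488, T=0.307, ωT=0.954432, cosh=1.491113, sinh=1.106083; start (x,ẋ)=(0.362111, 0.886409) → end (x,ẋ)=(0.733126, 1.711380)

1 0.4760 0.3621 0.8864
2 0.7830 0.7331 1.7114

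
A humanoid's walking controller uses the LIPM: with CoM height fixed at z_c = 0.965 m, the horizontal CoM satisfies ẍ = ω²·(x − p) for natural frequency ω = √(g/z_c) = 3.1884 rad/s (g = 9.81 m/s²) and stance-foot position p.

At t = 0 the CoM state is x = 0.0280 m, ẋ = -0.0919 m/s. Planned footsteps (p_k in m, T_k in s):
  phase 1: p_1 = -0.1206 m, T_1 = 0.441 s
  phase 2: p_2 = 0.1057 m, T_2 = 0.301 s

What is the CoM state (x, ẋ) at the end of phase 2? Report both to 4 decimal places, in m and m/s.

x = 0.4132, ẋ = 1.2038

phase 1: p=-0.1206, T=0.441, ωT=1.406084, cosh=2.162525, sinh=1.917424; start (x,ẋ)=(0.028000, -0.091900) → end (x,ẋ)=(0.145485, 0.709732)
phase 2: p=0.1057, T=0.301, ωT=0.959708, cosh=1.496970, sinh=1.113965; start (x,ẋ)=(0.145485, 0.709732) → end (x,ẋ)=(0.413223, 1.203754)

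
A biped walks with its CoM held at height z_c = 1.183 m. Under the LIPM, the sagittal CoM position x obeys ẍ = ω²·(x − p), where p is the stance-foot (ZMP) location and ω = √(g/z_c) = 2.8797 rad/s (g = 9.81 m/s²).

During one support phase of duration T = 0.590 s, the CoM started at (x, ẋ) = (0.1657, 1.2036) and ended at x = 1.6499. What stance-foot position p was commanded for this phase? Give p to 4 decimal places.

p = -0.0422

ωT = 2.8797·0.590 = 1.699023; cosh(ωT) = 2.825732, sinh(ωT) = 2.642870
x(T) = p + (x₀−p)·cosh(ωT) + (ẋ₀/ω)·sinh(ωT) ⇒ p·(1 − cosh) = x(T) − x₀·cosh − (ẋ₀/ω)·sinh
numerator   = 1.6499 − (0.1657)·2.825732 − (1.2036/2.8797)·2.642870 = 0.077062
denominator = 1 − 2.825732 = -1.825732
p = 0.077062 / -1.825732 = -0.0422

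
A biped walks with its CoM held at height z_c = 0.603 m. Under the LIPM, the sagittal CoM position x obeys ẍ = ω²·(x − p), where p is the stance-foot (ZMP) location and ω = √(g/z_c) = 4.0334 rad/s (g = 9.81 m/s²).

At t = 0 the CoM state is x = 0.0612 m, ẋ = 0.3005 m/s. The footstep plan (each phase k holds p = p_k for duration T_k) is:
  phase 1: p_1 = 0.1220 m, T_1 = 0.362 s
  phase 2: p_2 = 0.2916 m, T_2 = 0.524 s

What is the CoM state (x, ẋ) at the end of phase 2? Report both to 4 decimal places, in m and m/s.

phase 1: p=0.1220, T=0.362, ωT=1.460091, cosh=2.269283, sinh=2.037068; start (x,ẋ)=(0.061200, 0.300500) → end (x,ẋ)=(0.135795, 0.182368)
phase 2: p=0.2916, T=0.524, ωT=2.113502, cosh=4.198994, sinh=4.078180; start (x,ẋ)=(0.135795, 0.182368) → end (x,ẋ)=(-0.178231, -1.797063)

x = -0.1782, ẋ = -1.7971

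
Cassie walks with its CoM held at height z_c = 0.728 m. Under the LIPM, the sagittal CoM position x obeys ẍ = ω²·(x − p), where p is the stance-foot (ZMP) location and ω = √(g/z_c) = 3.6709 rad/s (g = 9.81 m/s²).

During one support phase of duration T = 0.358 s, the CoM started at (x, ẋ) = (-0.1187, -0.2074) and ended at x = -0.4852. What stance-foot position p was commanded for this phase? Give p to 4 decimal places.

ωT = 3.6709·0.358 = 1.314182; cosh(ωT) = 1.995200, sinh(ωT) = 1.726506
x(T) = p + (x₀−p)·cosh(ωT) + (ẋ₀/ω)·sinh(ωT) ⇒ p·(1 − cosh) = x(T) − x₀·cosh − (ẋ₀/ω)·sinh
numerator   = -0.4852 − (-0.1187)·1.995200 − (-0.2074/3.6709)·1.726506 = -0.150825
denominator = 1 − 1.995200 = -0.995200
p = -0.150825 / -0.995200 = 0.1516

p = 0.1516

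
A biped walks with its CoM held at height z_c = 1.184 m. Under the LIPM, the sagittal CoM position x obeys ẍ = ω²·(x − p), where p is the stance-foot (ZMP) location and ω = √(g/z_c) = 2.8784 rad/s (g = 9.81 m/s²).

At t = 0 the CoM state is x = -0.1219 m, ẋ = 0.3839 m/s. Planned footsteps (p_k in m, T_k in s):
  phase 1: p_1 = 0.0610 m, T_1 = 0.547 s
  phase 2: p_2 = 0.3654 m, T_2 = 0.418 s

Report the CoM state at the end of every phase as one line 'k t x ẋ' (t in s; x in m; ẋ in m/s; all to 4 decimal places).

phase 1: p=0.0610, T=0.547, ωT=1.574485, cosh=2.517684, sinh=2.310570; start (x,ẋ)=(-0.121900, 0.383900) → end (x,ẋ)=(-0.091317, -0.249882)
phase 2: p=0.3654, T=0.418, ωT=1.203171, cosh=1.815451, sinh=1.515211; start (x,ẋ)=(-0.091317, -0.249882) → end (x,ẋ)=(-0.595288, -2.445569)

1 0.5470 -0.0913 -0.2499
2 0.9650 -0.5953 -2.4456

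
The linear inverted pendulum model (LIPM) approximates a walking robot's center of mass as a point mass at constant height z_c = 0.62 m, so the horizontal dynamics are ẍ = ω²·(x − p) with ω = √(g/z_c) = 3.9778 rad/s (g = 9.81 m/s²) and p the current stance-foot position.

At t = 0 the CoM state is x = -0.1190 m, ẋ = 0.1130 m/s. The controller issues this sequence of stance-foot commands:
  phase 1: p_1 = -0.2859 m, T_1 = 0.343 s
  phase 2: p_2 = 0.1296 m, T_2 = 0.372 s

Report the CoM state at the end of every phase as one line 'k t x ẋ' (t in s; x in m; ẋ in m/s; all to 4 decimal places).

1 0.3430 0.1139 1.4497
2 0.7150 0.8523 3.2189

phase 1: p=-0.2859, T=0.343, ωT=1.364385, cosh=2.084427, sinh=1.828890; start (x,ẋ)=(-0.119000, 0.113000) → end (x,ẋ)=(0.113945, 1.449731)
phase 2: p=0.1296, T=0.372, ωT=1.479742, cosh=2.309754, sinh=2.082057; start (x,ẋ)=(0.113945, 1.449731) → end (x,ẋ)=(0.852259, 3.218869)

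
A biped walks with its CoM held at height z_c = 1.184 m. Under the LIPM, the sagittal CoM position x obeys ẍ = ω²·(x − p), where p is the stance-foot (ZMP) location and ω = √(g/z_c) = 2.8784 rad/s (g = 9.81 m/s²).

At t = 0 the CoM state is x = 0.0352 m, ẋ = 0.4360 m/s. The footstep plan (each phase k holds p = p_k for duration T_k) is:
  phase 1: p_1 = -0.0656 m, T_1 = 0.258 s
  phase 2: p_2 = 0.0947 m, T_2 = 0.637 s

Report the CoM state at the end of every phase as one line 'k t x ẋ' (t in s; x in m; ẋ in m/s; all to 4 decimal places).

phase 1: p=-0.0656, T=0.258, ωT=0.742627, cosh=1.288656, sinh=0.812794; start (x,ẋ)=(0.035200, 0.436000) → end (x,ẋ)=(0.187413, 0.797680)
phase 2: p=0.0947, T=0.637, ωT=1.833541, cosh=3.207923, sinh=3.048076; start (x,ẋ)=(0.187413, 0.797680) → end (x,ẋ)=(1.236817, 3.372319)

1 0.2580 0.1874 0.7977
2 0.8950 1.2368 3.3723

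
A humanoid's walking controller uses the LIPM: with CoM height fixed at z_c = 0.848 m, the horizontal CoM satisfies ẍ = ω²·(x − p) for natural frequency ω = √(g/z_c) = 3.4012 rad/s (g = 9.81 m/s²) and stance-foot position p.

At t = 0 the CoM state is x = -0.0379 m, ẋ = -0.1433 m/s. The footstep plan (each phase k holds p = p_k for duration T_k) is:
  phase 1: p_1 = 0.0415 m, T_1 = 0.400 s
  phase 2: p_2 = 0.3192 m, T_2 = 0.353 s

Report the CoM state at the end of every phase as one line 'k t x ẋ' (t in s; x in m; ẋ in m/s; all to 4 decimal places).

1 0.4000 -0.2002 -0.7894
2 0.7530 -0.9722 -4.0984

phase 1: p=0.0415, T=0.400, ωT=1.360480, cosh=2.077301, sinh=1.820763; start (x,ẋ)=(-0.037900, -0.143300) → end (x,ẋ)=(-0.200150, -0.789384)
phase 2: p=0.3192, T=0.353, ωT=1.200624, cosh=1.811597, sinh=1.510591; start (x,ẋ)=(-0.200150, -0.789384) → end (x,ẋ)=(-0.972247, -4.098375)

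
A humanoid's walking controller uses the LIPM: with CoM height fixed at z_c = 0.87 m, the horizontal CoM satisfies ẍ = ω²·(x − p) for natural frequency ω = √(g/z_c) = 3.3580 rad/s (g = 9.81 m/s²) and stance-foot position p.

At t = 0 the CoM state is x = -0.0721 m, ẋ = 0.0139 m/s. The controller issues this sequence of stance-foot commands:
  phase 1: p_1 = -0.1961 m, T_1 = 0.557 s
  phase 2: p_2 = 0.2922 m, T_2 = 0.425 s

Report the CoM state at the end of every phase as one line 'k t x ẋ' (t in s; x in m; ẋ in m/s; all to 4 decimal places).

1 0.5570 0.2290 1.3655
2 0.9820 0.9514 2.5921

phase 1: p=-0.1961, T=0.557, ωT=1.870406, cosh=3.322496, sinh=3.168435; start (x,ẋ)=(-0.072100, 0.013900) → end (x,ẋ)=(0.229005, 1.365494)
phase 2: p=0.2922, T=0.425, ωT=1.427150, cosh=2.203399, sinh=1.963407; start (x,ẋ)=(0.229005, 1.365494) → end (x,ẋ)=(0.951354, 2.592075)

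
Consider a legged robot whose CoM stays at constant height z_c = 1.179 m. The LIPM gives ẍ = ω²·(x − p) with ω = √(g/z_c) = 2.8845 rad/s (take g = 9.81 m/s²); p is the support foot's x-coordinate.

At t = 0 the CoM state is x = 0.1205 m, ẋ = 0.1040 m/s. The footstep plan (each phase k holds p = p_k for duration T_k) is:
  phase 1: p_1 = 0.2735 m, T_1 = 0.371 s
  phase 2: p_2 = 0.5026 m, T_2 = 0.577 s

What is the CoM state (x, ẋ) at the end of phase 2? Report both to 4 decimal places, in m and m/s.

phase 1: p=0.2735, T=0.371, ωT=1.070150, cosh=1.629386, sinh=1.286429; start (x,ẋ)=(0.120500, 0.104000) → end (x,ẋ)=(0.070586, -0.398282)
phase 2: p=0.5026, T=0.577, ωT=1.664357, cosh=2.735793, sinh=2.546480; start (x,ẋ)=(0.070586, -0.398282) → end (x,ẋ)=(-1.030910, -4.262900)

x = -1.0309, ẋ = -4.2629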